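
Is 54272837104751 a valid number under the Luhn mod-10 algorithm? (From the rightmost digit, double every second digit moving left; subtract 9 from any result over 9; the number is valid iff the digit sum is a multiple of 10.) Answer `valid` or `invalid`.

From the right, keep odd positions and double even positions (subtract 9 from any doubled value over 9):
  doubled (positions 2,4,...): 1 8 2 6 4 4 1 → sum 26
  kept (positions 1,3,...): 1 7 0 7 8 7 4 → sum 34
Total = 60.
60 mod 10 = 0, so the number is valid.

valid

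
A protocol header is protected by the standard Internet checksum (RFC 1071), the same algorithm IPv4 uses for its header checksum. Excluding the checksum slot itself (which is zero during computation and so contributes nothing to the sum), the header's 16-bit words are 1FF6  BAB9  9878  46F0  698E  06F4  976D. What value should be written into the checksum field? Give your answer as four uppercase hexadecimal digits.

One's-complement addition (fold any carry out of bit 15 back into bit 0):
  0x1FF6 + 0xBAB9 = 0x0DAAF
  0xDAAF + 0x9878 = 0x17327 → wrap carry → 0x7328
  0x7328 + 0x46F0 = 0x0BA18
  0xBA18 + 0x698E = 0x123A6 → wrap carry → 0x23A7
  0x23A7 + 0x06F4 = 0x02A9B
  0x2A9B + 0x976D = 0x0C208
One's-complement sum = 0xC208.
Checksum = ~0xC208 & 0xFFFF = 0x3DF7.

3DF7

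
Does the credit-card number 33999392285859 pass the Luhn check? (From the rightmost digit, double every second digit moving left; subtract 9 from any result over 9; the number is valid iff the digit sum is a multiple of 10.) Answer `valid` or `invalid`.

invalid

From the right, keep odd positions and double even positions (subtract 9 from any doubled value over 9):
  doubled (positions 2,4,...): 1 1 4 9 9 9 6 → sum 39
  kept (positions 1,3,...): 9 8 8 2 3 9 3 → sum 42
Total = 81.
81 mod 10 = 1, so the number is invalid.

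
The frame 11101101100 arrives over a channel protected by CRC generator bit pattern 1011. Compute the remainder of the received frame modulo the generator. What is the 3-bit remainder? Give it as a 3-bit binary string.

Modulo-2 division of 11101101100 by 1011:
  pos 0: 1110 XOR 1011 = 0101
  pos 1: 1011 XOR 1011 = 0000
  pos 5: 1011 XOR 1011 = 0000
Remainder = 000 (zero — the frame passes the CRC check).

000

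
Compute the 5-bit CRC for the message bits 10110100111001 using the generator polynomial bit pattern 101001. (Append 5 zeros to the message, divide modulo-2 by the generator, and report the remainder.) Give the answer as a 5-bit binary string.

11011

Append 5 zeros: 1011010011100100000. Divide by 101001 (XOR where the leading bit is 1):
  pos 0: 101101 XOR 101001 = 000100
  pos 3: 100001 XOR 101001 = 001000
  pos 5: 100011 XOR 101001 = 001010
  pos 7: 101000 XOR 101001 = 000001
  pos 12: 110000 XOR 101001 = 011001
  pos 13: 110010 XOR 101001 = 011011
Remainder (last 5 bits) = 11011. This is the CRC / FCS.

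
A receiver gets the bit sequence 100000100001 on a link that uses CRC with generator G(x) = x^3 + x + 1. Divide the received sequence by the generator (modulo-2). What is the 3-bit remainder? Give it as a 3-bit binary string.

Modulo-2 division of 100000100001 by 1011:
  pos 0: 1000 XOR 1011 = 0011
  pos 2: 1100 XOR 1011 = 0111
  pos 3: 1111 XOR 1011 = 0100
  pos 4: 1000 XOR 1011 = 0011
  pos 6: 1100 XOR 1011 = 0111
  pos 7: 1110 XOR 1011 = 0101
  pos 8: 1011 XOR 1011 = 0000
Remainder = 000 (zero — the frame passes the CRC check).

000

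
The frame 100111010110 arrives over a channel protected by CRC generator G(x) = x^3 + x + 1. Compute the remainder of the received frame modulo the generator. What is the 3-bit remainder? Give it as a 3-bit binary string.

Modulo-2 division of 100111010110 by 1011:
  pos 0: 1001 XOR 1011 = 0010
  pos 2: 1011 XOR 1011 = 0000
  pos 7: 1011 XOR 1011 = 0000
Remainder = 000 (zero — the frame passes the CRC check).

000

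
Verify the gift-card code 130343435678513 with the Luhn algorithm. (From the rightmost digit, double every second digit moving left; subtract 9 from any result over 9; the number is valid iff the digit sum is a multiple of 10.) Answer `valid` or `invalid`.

invalid

From the right, keep odd positions and double even positions (subtract 9 from any doubled value over 9):
  doubled (positions 2,4,...): 2 7 3 6 6 6 6 → sum 36
  kept (positions 1,3,...): 3 5 7 5 4 4 0 1 → sum 29
Total = 65.
65 mod 10 = 5, so the number is invalid.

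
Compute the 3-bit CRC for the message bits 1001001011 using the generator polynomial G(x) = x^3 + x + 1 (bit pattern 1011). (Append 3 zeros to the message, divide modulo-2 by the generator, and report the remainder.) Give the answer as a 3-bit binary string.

011

Append 3 zeros: 1001001011000. Divide by 1011 (XOR where the leading bit is 1):
  pos 0: 1001 XOR 1011 = 0010
  pos 2: 1000 XOR 1011 = 0011
  pos 4: 1110 XOR 1011 = 0101
  pos 5: 1011 XOR 1011 = 0000
  pos 9: 1000 XOR 1011 = 0011
Remainder (last 3 bits) = 011. This is the CRC / FCS.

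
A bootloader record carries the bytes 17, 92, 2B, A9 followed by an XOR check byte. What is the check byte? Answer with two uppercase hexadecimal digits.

XOR the bytes together:
  start with 0x17
  0x17 ⊕ 0x92 = 0x85
  0x85 ⊕ 0x2B = 0xAE
  0xAE ⊕ 0xA9 = 0x07

07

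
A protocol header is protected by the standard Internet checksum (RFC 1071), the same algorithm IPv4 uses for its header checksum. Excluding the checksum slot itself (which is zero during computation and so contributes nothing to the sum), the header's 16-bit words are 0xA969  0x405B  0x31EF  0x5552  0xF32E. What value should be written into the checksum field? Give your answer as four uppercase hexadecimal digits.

9BCA

One's-complement addition (fold any carry out of bit 15 back into bit 0):
  0xA969 + 0x405B = 0x0E9C4
  0xE9C4 + 0x31EF = 0x11BB3 → wrap carry → 0x1BB4
  0x1BB4 + 0x5552 = 0x07106
  0x7106 + 0xF32E = 0x16434 → wrap carry → 0x6435
One's-complement sum = 0x6435.
Checksum = ~0x6435 & 0xFFFF = 0x9BCA.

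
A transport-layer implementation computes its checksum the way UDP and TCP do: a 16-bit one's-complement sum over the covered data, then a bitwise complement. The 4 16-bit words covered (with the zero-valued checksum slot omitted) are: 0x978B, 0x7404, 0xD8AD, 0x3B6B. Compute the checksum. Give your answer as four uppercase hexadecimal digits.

One's-complement addition (fold any carry out of bit 15 back into bit 0):
  0x978B + 0x7404 = 0x10B8F → wrap carry → 0x0B90
  0x0B90 + 0xD8AD = 0x0E43D
  0xE43D + 0x3B6B = 0x11FA8 → wrap carry → 0x1FA9
One's-complement sum = 0x1FA9.
Checksum = ~0x1FA9 & 0xFFFF = 0xE056.

E056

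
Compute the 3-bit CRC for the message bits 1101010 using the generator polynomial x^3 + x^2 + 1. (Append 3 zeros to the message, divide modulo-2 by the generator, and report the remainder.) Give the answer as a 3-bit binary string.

Append 3 zeros: 1101010000. Divide by 1101 (XOR where the leading bit is 1):
  pos 0: 1101 XOR 1101 = 0000
  pos 5: 1000 XOR 1101 = 0101
  pos 6: 1010 XOR 1101 = 0111
Remainder (last 3 bits) = 111. This is the CRC / FCS.

111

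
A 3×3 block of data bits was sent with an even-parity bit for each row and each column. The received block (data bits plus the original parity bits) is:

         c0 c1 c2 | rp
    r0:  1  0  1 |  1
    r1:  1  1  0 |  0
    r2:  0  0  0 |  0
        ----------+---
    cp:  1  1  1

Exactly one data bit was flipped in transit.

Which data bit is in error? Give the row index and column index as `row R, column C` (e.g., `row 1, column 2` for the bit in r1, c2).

Recompute each row's even parity and compare to rp:
  r0: data parity 0, sent rp 1 → mismatch
  r1: data parity 0, sent rp 0 → ok
  r2: data parity 0, sent rp 0 → ok
Recompute each column's even parity and compare to cp:
  c0: data parity 0, sent cp 1 → mismatch
  c1: data parity 1, sent cp 1 → ok
  c2: data parity 1, sent cp 1 → ok
Exactly one row (r0) and one column (c0) fail → the flipped bit is at their intersection.

row 0, column 0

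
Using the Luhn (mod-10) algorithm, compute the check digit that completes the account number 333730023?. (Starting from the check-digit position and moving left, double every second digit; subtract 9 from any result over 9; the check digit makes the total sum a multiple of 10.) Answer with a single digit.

Partial digits right→left: 3 2 0 0 3 7 3 3 3
Double every second digit counting from the check-digit position (so the 1st, 3rd, 5th, ... of the partial from the right).
  doubled (with −9 where >9): 6 0 6 6 6 → sum 24
  kept as-is: 2 0 7 3 → sum 12
Total = 24 + 12 = 36.
Check digit = (10 − (36 mod 10)) mod 10 = 4.

4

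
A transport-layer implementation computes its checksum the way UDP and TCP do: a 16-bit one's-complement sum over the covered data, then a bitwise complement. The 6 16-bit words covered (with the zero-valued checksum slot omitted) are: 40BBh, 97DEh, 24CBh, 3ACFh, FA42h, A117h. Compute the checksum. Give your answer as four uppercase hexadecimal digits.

One's-complement addition (fold any carry out of bit 15 back into bit 0):
  0x40BB + 0x97DE = 0x0D899
  0xD899 + 0x24CB = 0x0FD64
  0xFD64 + 0x3ACF = 0x13833 → wrap carry → 0x3834
  0x3834 + 0xFA42 = 0x13276 → wrap carry → 0x3277
  0x3277 + 0xA117 = 0x0D38E
One's-complement sum = 0xD38E.
Checksum = ~0xD38E & 0xFFFF = 0x2C71.

2C71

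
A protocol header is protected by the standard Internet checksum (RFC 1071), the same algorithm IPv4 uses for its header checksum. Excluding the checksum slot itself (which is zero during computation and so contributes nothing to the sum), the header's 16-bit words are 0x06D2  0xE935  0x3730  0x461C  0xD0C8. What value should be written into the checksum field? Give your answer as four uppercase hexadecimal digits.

One's-complement addition (fold any carry out of bit 15 back into bit 0):
  0x06D2 + 0xE935 = 0x0F007
  0xF007 + 0x3730 = 0x12737 → wrap carry → 0x2738
  0x2738 + 0x461C = 0x06D54
  0x6D54 + 0xD0C8 = 0x13E1C → wrap carry → 0x3E1D
One's-complement sum = 0x3E1D.
Checksum = ~0x3E1D & 0xFFFF = 0xC1E2.

C1E2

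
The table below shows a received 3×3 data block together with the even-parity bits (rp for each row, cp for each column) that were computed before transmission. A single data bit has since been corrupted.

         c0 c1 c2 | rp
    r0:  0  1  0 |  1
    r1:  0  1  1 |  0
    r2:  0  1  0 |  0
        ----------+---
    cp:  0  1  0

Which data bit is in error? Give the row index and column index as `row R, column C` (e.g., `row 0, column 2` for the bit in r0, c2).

Recompute each row's even parity and compare to rp:
  r0: data parity 1, sent rp 1 → ok
  r1: data parity 0, sent rp 0 → ok
  r2: data parity 1, sent rp 0 → mismatch
Recompute each column's even parity and compare to cp:
  c0: data parity 0, sent cp 0 → ok
  c1: data parity 1, sent cp 1 → ok
  c2: data parity 1, sent cp 0 → mismatch
Exactly one row (r2) and one column (c2) fail → the flipped bit is at their intersection.

row 2, column 2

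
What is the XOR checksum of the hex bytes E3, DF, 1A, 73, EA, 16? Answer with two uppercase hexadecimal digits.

A9

XOR the bytes together:
  start with 0xE3
  0xE3 ⊕ 0xDF = 0x3C
  0x3C ⊕ 0x1A = 0x26
  0x26 ⊕ 0x73 = 0x55
  0x55 ⊕ 0xEA = 0xBF
  0xBF ⊕ 0x16 = 0xA9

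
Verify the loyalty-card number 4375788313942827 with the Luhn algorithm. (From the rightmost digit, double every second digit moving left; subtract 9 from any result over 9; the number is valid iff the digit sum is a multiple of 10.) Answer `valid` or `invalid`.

From the right, keep odd positions and double even positions (subtract 9 from any doubled value over 9):
  doubled (positions 2,4,...): 4 4 9 2 7 5 5 8 → sum 44
  kept (positions 1,3,...): 7 8 4 3 3 8 5 3 → sum 41
Total = 85.
85 mod 10 = 5, so the number is invalid.

invalid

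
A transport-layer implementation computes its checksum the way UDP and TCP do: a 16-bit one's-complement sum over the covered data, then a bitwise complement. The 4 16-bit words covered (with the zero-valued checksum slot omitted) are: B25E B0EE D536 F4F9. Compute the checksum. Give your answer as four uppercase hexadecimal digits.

D281

One's-complement addition (fold any carry out of bit 15 back into bit 0):
  0xB25E + 0xB0EE = 0x1634C → wrap carry → 0x634D
  0x634D + 0xD536 = 0x13883 → wrap carry → 0x3884
  0x3884 + 0xF4F9 = 0x12D7D → wrap carry → 0x2D7E
One's-complement sum = 0x2D7E.
Checksum = ~0x2D7E & 0xFFFF = 0xD281.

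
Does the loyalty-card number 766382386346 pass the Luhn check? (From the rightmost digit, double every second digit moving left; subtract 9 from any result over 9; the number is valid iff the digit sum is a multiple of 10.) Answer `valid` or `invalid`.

From the right, keep odd positions and double even positions (subtract 9 from any doubled value over 9):
  doubled (positions 2,4,...): 8 3 6 7 3 5 → sum 32
  kept (positions 1,3,...): 6 3 8 2 3 6 → sum 28
Total = 60.
60 mod 10 = 0, so the number is valid.

valid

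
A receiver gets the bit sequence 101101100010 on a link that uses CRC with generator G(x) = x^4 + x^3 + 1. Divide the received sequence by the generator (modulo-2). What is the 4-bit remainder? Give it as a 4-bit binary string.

0000

Modulo-2 division of 101101100010 by 11001:
  pos 0: 10110 XOR 11001 = 01111
  pos 1: 11111 XOR 11001 = 00110
  pos 3: 11010 XOR 11001 = 00011
  pos 6: 11001 XOR 11001 = 00000
Remainder = 0000 (zero — the frame passes the CRC check).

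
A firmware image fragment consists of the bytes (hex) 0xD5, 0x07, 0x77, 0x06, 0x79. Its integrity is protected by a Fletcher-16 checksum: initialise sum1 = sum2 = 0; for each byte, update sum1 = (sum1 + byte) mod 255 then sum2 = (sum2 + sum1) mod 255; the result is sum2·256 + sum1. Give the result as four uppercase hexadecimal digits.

Running sums (mod 255):
  after byte 0 (0xD5): sum1=213, sum2=213
  after byte 1 (0x07): sum1=220, sum2=178
  after byte 2 (0x77): sum1=84, sum2=7
  after byte 3 (0x06): sum1=90, sum2=97
  after byte 4 (0x79): sum1=211, sum2=53
Checksum = sum2·256 + sum1 = 53·256 + 211 = 13779 = 0x35D3.

35D3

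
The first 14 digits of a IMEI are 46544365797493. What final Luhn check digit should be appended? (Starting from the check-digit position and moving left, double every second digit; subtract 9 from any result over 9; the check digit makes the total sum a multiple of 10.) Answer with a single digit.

Partial digits right→left: 3 9 4 7 9 7 5 6 3 4 4 5 6 4
Double every second digit counting from the check-digit position (so the 1st, 3rd, 5th, ... of the partial from the right).
  doubled (with −9 where >9): 6 8 9 1 6 8 3 → sum 41
  kept as-is: 9 7 7 6 4 5 4 → sum 42
Total = 41 + 42 = 83.
Check digit = (10 − (83 mod 10)) mod 10 = 7.

7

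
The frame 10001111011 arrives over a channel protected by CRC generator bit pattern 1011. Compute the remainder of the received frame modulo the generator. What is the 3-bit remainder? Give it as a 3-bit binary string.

Modulo-2 division of 10001111011 by 1011:
  pos 0: 1000 XOR 1011 = 0011
  pos 2: 1111 XOR 1011 = 0100
  pos 3: 1001 XOR 1011 = 0010
  pos 5: 1010 XOR 1011 = 0001
Remainder = 111 (nonzero — an error is detected).

111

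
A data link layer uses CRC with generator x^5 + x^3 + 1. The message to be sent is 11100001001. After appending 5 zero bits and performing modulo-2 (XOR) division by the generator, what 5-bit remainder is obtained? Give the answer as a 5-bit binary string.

00011

Append 5 zeros: 1110000100100000. Divide by 101001 (XOR where the leading bit is 1):
  pos 0: 111000 XOR 101001 = 010001
  pos 1: 100010 XOR 101001 = 001011
  pos 3: 101110 XOR 101001 = 000111
  pos 6: 111010 XOR 101001 = 010011
  pos 7: 100110 XOR 101001 = 001111
  pos 9: 111100 XOR 101001 = 010101
  pos 10: 101010 XOR 101001 = 000011
Remainder (last 5 bits) = 00011. This is the CRC / FCS.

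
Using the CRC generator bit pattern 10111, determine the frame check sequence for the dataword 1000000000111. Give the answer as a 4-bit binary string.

Append 4 zeros: 10000000001110000. Divide by 10111 (XOR where the leading bit is 1):
  pos 0: 10000 XOR 10111 = 00111
  pos 2: 11100 XOR 10111 = 01011
  pos 3: 10110 XOR 10111 = 00001
  pos 7: 10011 XOR 10111 = 00100
  pos 9: 10010 XOR 10111 = 00101
  pos 11: 10100 XOR 10111 = 00011
Remainder (last 4 bits) = 0110. This is the CRC / FCS.

0110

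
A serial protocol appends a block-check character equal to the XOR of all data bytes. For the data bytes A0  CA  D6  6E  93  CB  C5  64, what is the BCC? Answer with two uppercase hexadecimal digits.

XOR the bytes together:
  start with 0xA0
  0xA0 ⊕ 0xCA = 0x6A
  0x6A ⊕ 0xD6 = 0xBC
  0xBC ⊕ 0x6E = 0xD2
  0xD2 ⊕ 0x93 = 0x41
  0x41 ⊕ 0xCB = 0x8A
  0x8A ⊕ 0xC5 = 0x4F
  0x4F ⊕ 0x64 = 0x2B

2B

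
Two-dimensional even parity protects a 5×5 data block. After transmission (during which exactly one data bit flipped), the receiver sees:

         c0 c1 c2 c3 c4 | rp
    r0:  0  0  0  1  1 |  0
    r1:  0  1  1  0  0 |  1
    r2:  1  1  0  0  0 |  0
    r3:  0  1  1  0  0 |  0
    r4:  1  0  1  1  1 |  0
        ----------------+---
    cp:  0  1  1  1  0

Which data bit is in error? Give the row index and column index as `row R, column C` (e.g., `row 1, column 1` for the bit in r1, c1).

Recompute each row's even parity and compare to rp:
  r0: data parity 0, sent rp 0 → ok
  r1: data parity 0, sent rp 1 → mismatch
  r2: data parity 0, sent rp 0 → ok
  r3: data parity 0, sent rp 0 → ok
  r4: data parity 0, sent rp 0 → ok
Recompute each column's even parity and compare to cp:
  c0: data parity 0, sent cp 0 → ok
  c1: data parity 1, sent cp 1 → ok
  c2: data parity 1, sent cp 1 → ok
  c3: data parity 0, sent cp 1 → mismatch
  c4: data parity 0, sent cp 0 → ok
Exactly one row (r1) and one column (c3) fail → the flipped bit is at their intersection.

row 1, column 3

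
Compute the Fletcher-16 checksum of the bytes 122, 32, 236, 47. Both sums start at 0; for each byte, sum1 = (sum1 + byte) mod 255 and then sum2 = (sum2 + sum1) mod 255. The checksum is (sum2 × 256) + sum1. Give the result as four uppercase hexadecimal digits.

53B6

Running sums (mod 255):
  after byte 0 (122): sum1=122, sum2=122
  after byte 1 (32): sum1=154, sum2=21
  after byte 2 (236): sum1=135, sum2=156
  after byte 3 (47): sum1=182, sum2=83
Checksum = sum2·256 + sum1 = 83·256 + 182 = 21430 = 0x53B6.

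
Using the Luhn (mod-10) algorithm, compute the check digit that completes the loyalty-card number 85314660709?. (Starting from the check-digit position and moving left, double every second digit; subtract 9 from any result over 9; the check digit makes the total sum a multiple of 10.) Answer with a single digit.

0

Partial digits right→left: 9 0 7 0 6 6 4 1 3 5 8
Double every second digit counting from the check-digit position (so the 1st, 3rd, 5th, ... of the partial from the right).
  doubled (with −9 where >9): 9 5 3 8 6 7 → sum 38
  kept as-is: 0 0 6 1 5 → sum 12
Total = 38 + 12 = 50.
Check digit = (10 − (50 mod 10)) mod 10 = 0.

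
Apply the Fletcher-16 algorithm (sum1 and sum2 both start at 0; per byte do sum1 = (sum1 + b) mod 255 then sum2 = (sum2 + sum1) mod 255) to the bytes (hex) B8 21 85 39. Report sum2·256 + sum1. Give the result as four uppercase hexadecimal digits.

8A98

Running sums (mod 255):
  after byte 0 (B8): sum1=184, sum2=184
  after byte 1 (21): sum1=217, sum2=146
  after byte 2 (85): sum1=95, sum2=241
  after byte 3 (39): sum1=152, sum2=138
Checksum = sum2·256 + sum1 = 138·256 + 152 = 35480 = 0x8A98.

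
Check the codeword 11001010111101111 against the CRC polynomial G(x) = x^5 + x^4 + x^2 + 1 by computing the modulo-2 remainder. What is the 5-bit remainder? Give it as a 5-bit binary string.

Modulo-2 division of 11001010111101111 by 110101:
  pos 0: 110010 XOR 110101 = 000111
  pos 3: 111101 XOR 110101 = 001000
  pos 5: 100011 XOR 110101 = 010110
  pos 6: 101101 XOR 110101 = 011000
  pos 7: 110000 XOR 110101 = 000101
  pos 10: 101111 XOR 110101 = 011010
  pos 11: 110101 XOR 110101 = 000000
Remainder = 00000 (zero — the frame passes the CRC check).

00000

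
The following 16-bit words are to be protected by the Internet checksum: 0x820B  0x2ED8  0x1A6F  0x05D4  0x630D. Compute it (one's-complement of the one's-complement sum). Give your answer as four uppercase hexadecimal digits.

CBCB

One's-complement addition (fold any carry out of bit 15 back into bit 0):
  0x820B + 0x2ED8 = 0x0B0E3
  0xB0E3 + 0x1A6F = 0x0CB52
  0xCB52 + 0x05D4 = 0x0D126
  0xD126 + 0x630D = 0x13433 → wrap carry → 0x3434
One's-complement sum = 0x3434.
Checksum = ~0x3434 & 0xFFFF = 0xCBCB.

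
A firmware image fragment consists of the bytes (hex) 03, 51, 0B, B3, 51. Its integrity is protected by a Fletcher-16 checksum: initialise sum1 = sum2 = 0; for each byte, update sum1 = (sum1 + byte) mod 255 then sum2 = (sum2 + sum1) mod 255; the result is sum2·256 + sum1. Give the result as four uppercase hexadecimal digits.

Running sums (mod 255):
  after byte 0 (03): sum1=3, sum2=3
  after byte 1 (51): sum1=84, sum2=87
  after byte 2 (0B): sum1=95, sum2=182
  after byte 3 (B3): sum1=19, sum2=201
  after byte 4 (51): sum1=100, sum2=46
Checksum = sum2·256 + sum1 = 46·256 + 100 = 11876 = 0x2E64.

2E64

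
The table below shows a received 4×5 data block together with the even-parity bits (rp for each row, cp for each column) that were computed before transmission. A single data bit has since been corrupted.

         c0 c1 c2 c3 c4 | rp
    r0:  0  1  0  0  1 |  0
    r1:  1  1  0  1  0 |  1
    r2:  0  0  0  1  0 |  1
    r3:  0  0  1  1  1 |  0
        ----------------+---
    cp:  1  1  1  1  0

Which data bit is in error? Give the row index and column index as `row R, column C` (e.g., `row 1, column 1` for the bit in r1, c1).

Recompute each row's even parity and compare to rp:
  r0: data parity 0, sent rp 0 → ok
  r1: data parity 1, sent rp 1 → ok
  r2: data parity 1, sent rp 1 → ok
  r3: data parity 1, sent rp 0 → mismatch
Recompute each column's even parity and compare to cp:
  c0: data parity 1, sent cp 1 → ok
  c1: data parity 0, sent cp 1 → mismatch
  c2: data parity 1, sent cp 1 → ok
  c3: data parity 1, sent cp 1 → ok
  c4: data parity 0, sent cp 0 → ok
Exactly one row (r3) and one column (c1) fail → the flipped bit is at their intersection.

row 3, column 1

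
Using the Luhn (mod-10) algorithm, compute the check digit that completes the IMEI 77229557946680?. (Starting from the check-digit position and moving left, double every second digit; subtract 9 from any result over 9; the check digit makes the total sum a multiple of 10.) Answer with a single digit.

8

Partial digits right→left: 0 8 6 6 4 9 7 5 5 9 2 2 7 7
Double every second digit counting from the check-digit position (so the 1st, 3rd, 5th, ... of the partial from the right).
  doubled (with −9 where >9): 0 3 8 5 1 4 5 → sum 26
  kept as-is: 8 6 9 5 9 2 7 → sum 46
Total = 26 + 46 = 72.
Check digit = (10 − (72 mod 10)) mod 10 = 8.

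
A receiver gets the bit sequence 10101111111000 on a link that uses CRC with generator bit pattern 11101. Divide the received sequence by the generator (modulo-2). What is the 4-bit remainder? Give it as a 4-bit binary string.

Modulo-2 division of 10101111111000 by 11101:
  pos 0: 10101 XOR 11101 = 01000
  pos 1: 10001 XOR 11101 = 01100
  pos 2: 11001 XOR 11101 = 00100
  pos 4: 10011 XOR 11101 = 01110
  pos 5: 11101 XOR 11101 = 00000
Remainder = 1000 (nonzero — an error is detected).

1000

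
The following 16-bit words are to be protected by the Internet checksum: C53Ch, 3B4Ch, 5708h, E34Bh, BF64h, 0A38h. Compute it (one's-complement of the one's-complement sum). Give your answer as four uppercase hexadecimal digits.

One's-complement addition (fold any carry out of bit 15 back into bit 0):
  0xC53C + 0x3B4C = 0x10088 → wrap carry → 0x0089
  0x0089 + 0x5708 = 0x05791
  0x5791 + 0xE34B = 0x13ADC → wrap carry → 0x3ADD
  0x3ADD + 0xBF64 = 0x0FA41
  0xFA41 + 0x0A38 = 0x10479 → wrap carry → 0x047A
One's-complement sum = 0x047A.
Checksum = ~0x047A & 0xFFFF = 0xFB85.

FB85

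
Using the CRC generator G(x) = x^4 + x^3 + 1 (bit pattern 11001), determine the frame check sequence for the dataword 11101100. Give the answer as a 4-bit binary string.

1010

Append 4 zeros: 111011000000. Divide by 11001 (XOR where the leading bit is 1):
  pos 0: 11101 XOR 11001 = 00100
  pos 2: 10010 XOR 11001 = 01011
  pos 3: 10110 XOR 11001 = 01111
  pos 4: 11110 XOR 11001 = 00111
  pos 6: 11100 XOR 11001 = 00101
Remainder (last 4 bits) = 1010. This is the CRC / FCS.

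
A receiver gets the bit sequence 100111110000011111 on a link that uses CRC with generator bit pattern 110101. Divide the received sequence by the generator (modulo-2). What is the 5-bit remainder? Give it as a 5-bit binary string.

11001

Modulo-2 division of 100111110000011111 by 110101:
  pos 0: 100111 XOR 110101 = 010010
  pos 1: 100101 XOR 110101 = 010000
  pos 2: 100001 XOR 110101 = 010100
  pos 3: 101000 XOR 110101 = 011101
  pos 4: 111010 XOR 110101 = 001111
  pos 6: 111100 XOR 110101 = 001001
  pos 8: 100101 XOR 110101 = 010000
  pos 9: 100001 XOR 110101 = 010100
  pos 10: 101001 XOR 110101 = 011100
  pos 11: 111001 XOR 110101 = 001100
Remainder = 11001 (nonzero — an error is detected).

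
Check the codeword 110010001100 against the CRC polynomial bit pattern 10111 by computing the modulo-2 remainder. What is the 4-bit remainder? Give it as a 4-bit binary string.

0010

Modulo-2 division of 110010001100 by 10111:
  pos 0: 11001 XOR 10111 = 01110
  pos 1: 11100 XOR 10111 = 01011
  pos 2: 10110 XOR 10111 = 00001
  pos 6: 10110 XOR 10111 = 00001
Remainder = 0010 (nonzero — an error is detected).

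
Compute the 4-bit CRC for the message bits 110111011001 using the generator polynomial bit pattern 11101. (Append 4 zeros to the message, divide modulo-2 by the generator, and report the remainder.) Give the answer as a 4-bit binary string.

1111

Append 4 zeros: 1101110110010000. Divide by 11101 (XOR where the leading bit is 1):
  pos 0: 11011 XOR 11101 = 00110
  pos 2: 11010 XOR 11101 = 00111
  pos 4: 11111 XOR 11101 = 00010
  pos 7: 10001 XOR 11101 = 01100
  pos 8: 11000 XOR 11101 = 00101
  pos 10: 10100 XOR 11101 = 01001
  pos 11: 10010 XOR 11101 = 01111
Remainder (last 4 bits) = 1111. This is the CRC / FCS.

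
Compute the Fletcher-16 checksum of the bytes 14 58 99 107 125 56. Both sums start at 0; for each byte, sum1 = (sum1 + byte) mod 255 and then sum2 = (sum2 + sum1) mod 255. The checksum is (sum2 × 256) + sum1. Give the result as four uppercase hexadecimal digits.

Running sums (mod 255):
  after byte 0 (14): sum1=14, sum2=14
  after byte 1 (58): sum1=72, sum2=86
  after byte 2 (99): sum1=171, sum2=2
  after byte 3 (107): sum1=23, sum2=25
  after byte 4 (125): sum1=148, sum2=173
  after byte 5 (56): sum1=204, sum2=122
Checksum = sum2·256 + sum1 = 122·256 + 204 = 31436 = 0x7ACC.

7ACC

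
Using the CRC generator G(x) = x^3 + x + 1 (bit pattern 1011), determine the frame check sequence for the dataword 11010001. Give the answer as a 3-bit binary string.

101

Append 3 zeros: 11010001000. Divide by 1011 (XOR where the leading bit is 1):
  pos 0: 1101 XOR 1011 = 0110
  pos 1: 1100 XOR 1011 = 0111
  pos 2: 1110 XOR 1011 = 0101
  pos 3: 1010 XOR 1011 = 0001
  pos 6: 1100 XOR 1011 = 0111
  pos 7: 1110 XOR 1011 = 0101
Remainder (last 3 bits) = 101. This is the CRC / FCS.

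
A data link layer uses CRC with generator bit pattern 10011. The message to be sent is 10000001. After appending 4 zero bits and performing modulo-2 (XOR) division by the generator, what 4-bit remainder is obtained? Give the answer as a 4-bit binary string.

Append 4 zeros: 100000010000. Divide by 10011 (XOR where the leading bit is 1):
  pos 0: 10000 XOR 10011 = 00011
  pos 3: 11001 XOR 10011 = 01010
  pos 4: 10100 XOR 10011 = 00111
  pos 6: 11100 XOR 10011 = 01111
  pos 7: 11110 XOR 10011 = 01101
Remainder (last 4 bits) = 1101. This is the CRC / FCS.

1101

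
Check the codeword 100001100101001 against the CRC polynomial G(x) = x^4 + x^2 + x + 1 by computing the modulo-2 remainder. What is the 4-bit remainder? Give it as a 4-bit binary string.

0000

Modulo-2 division of 100001100101001 by 10111:
  pos 0: 10000 XOR 10111 = 00111
  pos 2: 11111 XOR 10111 = 01000
  pos 3: 10000 XOR 10111 = 00111
  pos 5: 11101 XOR 10111 = 01010
  pos 6: 10100 XOR 10111 = 00011
  pos 9: 11100 XOR 10111 = 01011
  pos 10: 10111 XOR 10111 = 00000
Remainder = 0000 (zero — the frame passes the CRC check).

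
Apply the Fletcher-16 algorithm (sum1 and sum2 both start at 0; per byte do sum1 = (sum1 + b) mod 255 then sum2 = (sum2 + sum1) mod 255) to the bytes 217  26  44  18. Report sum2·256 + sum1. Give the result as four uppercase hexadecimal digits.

2032

Running sums (mod 255):
  after byte 0 (217): sum1=217, sum2=217
  after byte 1 (26): sum1=243, sum2=205
  after byte 2 (44): sum1=32, sum2=237
  after byte 3 (18): sum1=50, sum2=32
Checksum = sum2·256 + sum1 = 32·256 + 50 = 8242 = 0x2032.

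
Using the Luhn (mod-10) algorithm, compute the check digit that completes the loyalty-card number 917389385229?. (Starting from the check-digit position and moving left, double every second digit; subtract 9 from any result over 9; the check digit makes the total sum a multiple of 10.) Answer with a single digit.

Partial digits right→left: 9 2 2 5 8 3 9 8 3 7 1 9
Double every second digit counting from the check-digit position (so the 1st, 3rd, 5th, ... of the partial from the right).
  doubled (with −9 where >9): 9 4 7 9 6 2 → sum 37
  kept as-is: 2 5 3 8 7 9 → sum 34
Total = 37 + 34 = 71.
Check digit = (10 − (71 mod 10)) mod 10 = 9.

9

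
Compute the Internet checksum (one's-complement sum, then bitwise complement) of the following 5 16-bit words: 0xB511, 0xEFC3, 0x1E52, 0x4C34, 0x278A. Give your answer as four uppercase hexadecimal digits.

C919

One's-complement addition (fold any carry out of bit 15 back into bit 0):
  0xB511 + 0xEFC3 = 0x1A4D4 → wrap carry → 0xA4D5
  0xA4D5 + 0x1E52 = 0x0C327
  0xC327 + 0x4C34 = 0x10F5B → wrap carry → 0x0F5C
  0x0F5C + 0x278A = 0x036E6
One's-complement sum = 0x36E6.
Checksum = ~0x36E6 & 0xFFFF = 0xC919.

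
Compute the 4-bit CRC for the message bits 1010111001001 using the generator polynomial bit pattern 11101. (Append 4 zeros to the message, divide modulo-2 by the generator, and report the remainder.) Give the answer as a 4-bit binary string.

Append 4 zeros: 10101110010010000. Divide by 11101 (XOR where the leading bit is 1):
  pos 0: 10101 XOR 11101 = 01000
  pos 1: 10001 XOR 11101 = 01100
  pos 2: 11001 XOR 11101 = 00100
  pos 4: 10000 XOR 11101 = 01101
  pos 5: 11011 XOR 11101 = 00110
  pos 7: 11000 XOR 11101 = 00101
  pos 9: 10110 XOR 11101 = 01011
  pos 10: 10110 XOR 11101 = 01011
  pos 11: 10110 XOR 11101 = 01011
  pos 12: 10110 XOR 11101 = 01011
Remainder (last 4 bits) = 1011. This is the CRC / FCS.

1011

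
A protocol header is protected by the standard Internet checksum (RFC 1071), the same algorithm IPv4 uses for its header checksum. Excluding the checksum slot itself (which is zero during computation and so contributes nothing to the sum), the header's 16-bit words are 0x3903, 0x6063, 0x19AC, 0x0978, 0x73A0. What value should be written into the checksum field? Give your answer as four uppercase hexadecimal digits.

One's-complement addition (fold any carry out of bit 15 back into bit 0):
  0x3903 + 0x6063 = 0x09966
  0x9966 + 0x19AC = 0x0B312
  0xB312 + 0x0978 = 0x0BC8A
  0xBC8A + 0x73A0 = 0x1302A → wrap carry → 0x302B
One's-complement sum = 0x302B.
Checksum = ~0x302B & 0xFFFF = 0xCFD4.

CFD4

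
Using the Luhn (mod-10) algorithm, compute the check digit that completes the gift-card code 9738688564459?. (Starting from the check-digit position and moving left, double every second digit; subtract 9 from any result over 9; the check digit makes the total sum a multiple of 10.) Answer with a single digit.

Partial digits right→left: 9 5 4 4 6 5 8 8 6 8 3 7 9
Double every second digit counting from the check-digit position (so the 1st, 3rd, 5th, ... of the partial from the right).
  doubled (with −9 where >9): 9 8 3 7 3 6 9 → sum 45
  kept as-is: 5 4 5 8 8 7 → sum 37
Total = 45 + 37 = 82.
Check digit = (10 − (82 mod 10)) mod 10 = 8.

8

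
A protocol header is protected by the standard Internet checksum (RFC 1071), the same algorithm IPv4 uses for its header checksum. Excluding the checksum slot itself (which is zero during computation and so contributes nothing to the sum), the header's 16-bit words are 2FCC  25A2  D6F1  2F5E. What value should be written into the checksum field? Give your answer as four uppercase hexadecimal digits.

A441

One's-complement addition (fold any carry out of bit 15 back into bit 0):
  0x2FCC + 0x25A2 = 0x0556E
  0x556E + 0xD6F1 = 0x12C5F → wrap carry → 0x2C60
  0x2C60 + 0x2F5E = 0x05BBE
One's-complement sum = 0x5BBE.
Checksum = ~0x5BBE & 0xFFFF = 0xA441.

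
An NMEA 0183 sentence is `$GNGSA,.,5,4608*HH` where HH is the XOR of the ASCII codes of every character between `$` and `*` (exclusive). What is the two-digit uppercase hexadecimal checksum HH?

XOR the ASCII codes of the payload characters:
  'G' = 0x47 → acc = 0x47
  'N' = 0x4E → acc = 0x09
  'G' = 0x47 → acc = 0x4E
  'S' = 0x53 → acc = 0x1D
  'A' = 0x41 → acc = 0x5C
  ',' = 0x2C → acc = 0x70
  '.' = 0x2E → acc = 0x5E
  ',' = 0x2C → acc = 0x72
  '5' = 0x35 → acc = 0x47
  ',' = 0x2C → acc = 0x6B
  '4' = 0x34 → acc = 0x5F
  '6' = 0x36 → acc = 0x69
  '0' = 0x30 → acc = 0x59
  '8' = 0x38 → acc = 0x61
Checksum = 0x61.

61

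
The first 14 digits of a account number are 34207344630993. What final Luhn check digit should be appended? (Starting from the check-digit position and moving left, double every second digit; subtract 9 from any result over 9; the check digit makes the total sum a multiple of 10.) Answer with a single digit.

6

Partial digits right→left: 3 9 9 0 3 6 4 4 3 7 0 2 4 3
Double every second digit counting from the check-digit position (so the 1st, 3rd, 5th, ... of the partial from the right).
  doubled (with −9 where >9): 6 9 6 8 6 0 8 → sum 43
  kept as-is: 9 0 6 4 7 2 3 → sum 31
Total = 43 + 31 = 74.
Check digit = (10 − (74 mod 10)) mod 10 = 6.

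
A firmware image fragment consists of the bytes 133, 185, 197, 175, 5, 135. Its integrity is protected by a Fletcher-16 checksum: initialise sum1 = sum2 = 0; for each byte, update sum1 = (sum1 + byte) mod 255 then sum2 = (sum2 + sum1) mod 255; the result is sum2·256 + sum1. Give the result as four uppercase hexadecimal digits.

Running sums (mod 255):
  after byte 0 (133): sum1=133, sum2=133
  after byte 1 (185): sum1=63, sum2=196
  after byte 2 (197): sum1=5, sum2=201
  after byte 3 (175): sum1=180, sum2=126
  after byte 4 (5): sum1=185, sum2=56
  after byte 5 (135): sum1=65, sum2=121
Checksum = sum2·256 + sum1 = 121·256 + 65 = 31041 = 0x7941.

7941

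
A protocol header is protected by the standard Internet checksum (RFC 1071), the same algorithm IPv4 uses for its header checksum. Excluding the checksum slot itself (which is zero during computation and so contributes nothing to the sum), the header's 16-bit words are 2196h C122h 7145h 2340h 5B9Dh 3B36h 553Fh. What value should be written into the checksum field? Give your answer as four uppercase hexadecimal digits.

9CAE

One's-complement addition (fold any carry out of bit 15 back into bit 0):
  0x2196 + 0xC122 = 0x0E2B8
  0xE2B8 + 0x7145 = 0x153FD → wrap carry → 0x53FE
  0x53FE + 0x2340 = 0x0773E
  0x773E + 0x5B9D = 0x0D2DB
  0xD2DB + 0x3B36 = 0x10E11 → wrap carry → 0x0E12
  0x0E12 + 0x553F = 0x06351
One's-complement sum = 0x6351.
Checksum = ~0x6351 & 0xFFFF = 0x9CAE.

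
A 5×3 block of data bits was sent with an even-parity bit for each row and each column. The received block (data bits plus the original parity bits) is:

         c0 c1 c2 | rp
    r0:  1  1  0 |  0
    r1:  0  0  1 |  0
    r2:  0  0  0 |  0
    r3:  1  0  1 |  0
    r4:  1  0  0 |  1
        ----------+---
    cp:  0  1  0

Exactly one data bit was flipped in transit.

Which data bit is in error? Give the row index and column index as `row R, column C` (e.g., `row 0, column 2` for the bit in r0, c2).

Recompute each row's even parity and compare to rp:
  r0: data parity 0, sent rp 0 → ok
  r1: data parity 1, sent rp 0 → mismatch
  r2: data parity 0, sent rp 0 → ok
  r3: data parity 0, sent rp 0 → ok
  r4: data parity 1, sent rp 1 → ok
Recompute each column's even parity and compare to cp:
  c0: data parity 1, sent cp 0 → mismatch
  c1: data parity 1, sent cp 1 → ok
  c2: data parity 0, sent cp 0 → ok
Exactly one row (r1) and one column (c0) fail → the flipped bit is at their intersection.

row 1, column 0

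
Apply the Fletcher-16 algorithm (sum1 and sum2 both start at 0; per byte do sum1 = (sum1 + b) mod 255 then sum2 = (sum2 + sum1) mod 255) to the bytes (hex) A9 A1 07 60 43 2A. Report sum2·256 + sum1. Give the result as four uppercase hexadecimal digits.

1020

Running sums (mod 255):
  after byte 0 (A9): sum1=169, sum2=169
  after byte 1 (A1): sum1=75, sum2=244
  after byte 2 (07): sum1=82, sum2=71
  after byte 3 (60): sum1=178, sum2=249
  after byte 4 (43): sum1=245, sum2=239
  after byte 5 (2A): sum1=32, sum2=16
Checksum = sum2·256 + sum1 = 16·256 + 32 = 4128 = 0x1020.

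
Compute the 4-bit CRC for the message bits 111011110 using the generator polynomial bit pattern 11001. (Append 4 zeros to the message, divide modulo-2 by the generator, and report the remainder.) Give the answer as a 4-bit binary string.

Append 4 zeros: 1110111100000. Divide by 11001 (XOR where the leading bit is 1):
  pos 0: 11101 XOR 11001 = 00100
  pos 2: 10011 XOR 11001 = 01010
  pos 3: 10101 XOR 11001 = 01100
  pos 4: 11000 XOR 11001 = 00001
  pos 8: 10000 XOR 11001 = 01001
Remainder (last 4 bits) = 1001. This is the CRC / FCS.

1001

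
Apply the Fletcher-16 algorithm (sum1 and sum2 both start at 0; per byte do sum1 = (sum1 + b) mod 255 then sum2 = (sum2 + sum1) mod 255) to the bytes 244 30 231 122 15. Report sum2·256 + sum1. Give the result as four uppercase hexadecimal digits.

FC84

Running sums (mod 255):
  after byte 0 (244): sum1=244, sum2=244
  after byte 1 (30): sum1=19, sum2=8
  after byte 2 (231): sum1=250, sum2=3
  after byte 3 (122): sum1=117, sum2=120
  after byte 4 (15): sum1=132, sum2=252
Checksum = sum2·256 + sum1 = 252·256 + 132 = 64644 = 0xFC84.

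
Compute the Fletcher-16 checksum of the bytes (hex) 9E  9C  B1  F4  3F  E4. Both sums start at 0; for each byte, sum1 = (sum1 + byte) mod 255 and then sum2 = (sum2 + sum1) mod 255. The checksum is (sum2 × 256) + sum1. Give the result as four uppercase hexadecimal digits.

CF06

Running sums (mod 255):
  after byte 0 (9E): sum1=158, sum2=158
  after byte 1 (9C): sum1=59, sum2=217
  after byte 2 (B1): sum1=236, sum2=198
  after byte 3 (F4): sum1=225, sum2=168
  after byte 4 (3F): sum1=33, sum2=201
  after byte 5 (E4): sum1=6, sum2=207
Checksum = sum2·256 + sum1 = 207·256 + 6 = 52998 = 0xCF06.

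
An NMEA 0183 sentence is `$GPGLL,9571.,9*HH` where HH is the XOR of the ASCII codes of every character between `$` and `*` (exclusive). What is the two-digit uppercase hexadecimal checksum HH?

XOR the ASCII codes of the payload characters:
  'G' = 0x47 → acc = 0x47
  'P' = 0x50 → acc = 0x17
  'G' = 0x47 → acc = 0x50
  'L' = 0x4C → acc = 0x1C
  'L' = 0x4C → acc = 0x50
  ',' = 0x2C → acc = 0x7C
  '9' = 0x39 → acc = 0x45
  '5' = 0x35 → acc = 0x70
  '7' = 0x37 → acc = 0x47
  '1' = 0x31 → acc = 0x76
  '.' = 0x2E → acc = 0x58
  ',' = 0x2C → acc = 0x74
  '9' = 0x39 → acc = 0x4D
Checksum = 0x4D.

4D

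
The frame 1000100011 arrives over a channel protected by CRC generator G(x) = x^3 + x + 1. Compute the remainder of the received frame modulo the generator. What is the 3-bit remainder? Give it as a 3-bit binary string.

Modulo-2 division of 1000100011 by 1011:
  pos 0: 1000 XOR 1011 = 0011
  pos 2: 1110 XOR 1011 = 0101
  pos 3: 1010 XOR 1011 = 0001
  pos 6: 1011 XOR 1011 = 0000
Remainder = 000 (zero — the frame passes the CRC check).

000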